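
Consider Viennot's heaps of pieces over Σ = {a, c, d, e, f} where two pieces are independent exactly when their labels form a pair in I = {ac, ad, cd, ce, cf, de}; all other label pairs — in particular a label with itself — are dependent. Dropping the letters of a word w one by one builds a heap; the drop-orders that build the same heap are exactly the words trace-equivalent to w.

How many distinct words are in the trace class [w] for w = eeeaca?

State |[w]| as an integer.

6

drop 0:e onto floor
drop 1:e onto {0:e}
drop 2:e onto {1:e}
drop 3:a onto {2:e}
drop 4:c onto floor
drop 5:a onto {3:a}
ground layer = {0:e, 4:c}
drop-orders for the pieces not yet dropped (sum over which currently-grounded one goes next):
  1 to go: {4} 1  {5} 1
  2 to go: {3,5} 1  {4,5} 2
  3 to go: {2,3,5} 1  {3,4,5} 3
  4 to go: {1,2,3,5} 1  {2,3,4,5} 4
  if 0:e drops first: 5 orders
  if 4:c drops first: 1 orders
heap linearizations: 6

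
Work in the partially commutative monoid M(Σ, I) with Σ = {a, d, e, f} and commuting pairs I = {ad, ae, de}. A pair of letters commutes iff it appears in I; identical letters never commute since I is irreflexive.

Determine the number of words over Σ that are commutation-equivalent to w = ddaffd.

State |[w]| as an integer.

3

#0=d has no predecessor
#1=d depends on [0:d]
#2=a has no predecessor
#3=f depends on [1:d, 2:a]
#4=f depends on [3:f]
#5=d depends on [4:f]
sources: [0:d, 2:a]
N(rest) = Σ N(rest − s) over sources s of rest; N(one piece) = 1:
  size 1 → [5]=1
  size 2 → [4,5]=1
  size 3 → [3,4,5]=1
  size 4 → [1,3,4,5]=1  [2,3,4,5]=1
  first=0(d) contributes 2
  first=2(a) contributes 1
|[w]| = 3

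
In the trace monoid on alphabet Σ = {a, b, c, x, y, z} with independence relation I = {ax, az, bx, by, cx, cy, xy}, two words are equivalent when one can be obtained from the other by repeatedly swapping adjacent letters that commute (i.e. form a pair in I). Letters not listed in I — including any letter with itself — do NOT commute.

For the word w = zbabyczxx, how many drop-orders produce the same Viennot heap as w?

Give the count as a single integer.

3

#0=z has no predecessor
#1=b depends on [0:z]
#2=a depends on [1:b]
#3=b depends on [2:a]
#4=y depends on [2:a]
#5=c depends on [3:b]
#6=z depends on [4:y, 5:c]
#7=x depends on [6:z]
#8=x depends on [7:x]
sources: [0:z]
N(rest) = Σ N(rest − s) over sources s of rest; N(one piece) = 1:
  size 1 → [8]=1
  size 2 → [7,8]=1
  size 3 → [6,7,8]=1
  size 4 → [4,6,7,8]=1  [5,6,7,8]=1
  size 5 → [3,5,6,7,8]=1  [4,5,6,7,8]=2
  size 6 → [3,4,5,6,7,8]=3
  size 7 → [2,3,4,5,6,7,8]=3
  first=0(z) contributes 3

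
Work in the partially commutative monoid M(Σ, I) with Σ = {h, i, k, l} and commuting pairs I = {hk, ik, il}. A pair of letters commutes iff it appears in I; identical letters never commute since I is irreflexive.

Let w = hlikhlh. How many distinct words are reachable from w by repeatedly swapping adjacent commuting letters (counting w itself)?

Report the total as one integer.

5

0(h) covers ∅
1(l) covers 0:h
2(i) covers 0:h
3(k) covers 1:l
4(h) covers 1:l, 2:i
5(l) covers 3:k, 4:h
6(h) covers 5:l
floor of heap: 0:h
completions by unplaced set U, small U first (add the entries for U minus each lowest piece of U):
  |U|=1: {6}:1
  |U|=2: {5,6}:1
  |U|=3: {3,5,6}:1  {4,5,6}:1
  |U|=4: {2,4,5,6}:1  {3,4,5,6}:2
  |U|=5: {1,3,4,5,6}:2  {2,3,4,5,6}:3
  start at 0(h): 5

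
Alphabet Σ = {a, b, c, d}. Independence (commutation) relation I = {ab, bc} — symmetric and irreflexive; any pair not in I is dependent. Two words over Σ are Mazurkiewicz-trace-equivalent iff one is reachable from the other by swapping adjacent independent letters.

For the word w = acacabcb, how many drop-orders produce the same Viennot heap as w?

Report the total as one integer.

28

piece 0:a — minimal
piece 1:c rests on {0:a}
piece 2:a rests on {1:c}
piece 3:c rests on {2:a}
piece 4:a rests on {3:c}
piece 5:b — minimal
piece 6:c rests on {4:a}
piece 7:b rests on {5:b}
minimal pieces: {0:a, 5:b}
ways to finish when only these pieces remain (= sum over removing one remaining piece with nothing left below it):
  1 left: {6}→1  {7}→1
  2 left: {4,6}→1  {5,7}→1  {6,7}→2
  3 left: {3,4,6}→1  {4,6,7}→3  {5,6,7}→3
  4 left: {2,3,4,6}→1  {3,4,6,7}→4  {4,5,6,7}→6
  5 left: {1,2,3,4,6}→1  {2,3,4,6,7}→5  {3,4,5,6,7}→10
  6 left: {0,1,2,3,4,6}→1  {1,2,3,4,6,7}→6  {2,3,4,5,6,7}→15
  placing 0:a first → 21 extensions
  placing 5:b first → 7 extensions
total linear extensions = 28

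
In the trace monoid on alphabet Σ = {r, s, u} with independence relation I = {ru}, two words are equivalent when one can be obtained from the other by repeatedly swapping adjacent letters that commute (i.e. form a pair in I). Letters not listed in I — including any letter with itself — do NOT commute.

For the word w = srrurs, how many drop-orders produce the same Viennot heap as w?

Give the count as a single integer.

drop 0:s onto floor
drop 1:r onto {0:s}
drop 2:r onto {1:r}
drop 3:u onto {0:s}
drop 4:r onto {2:r}
drop 5:s onto {3:u, 4:r}
ground layer = {0:s}
drop-orders for the pieces not yet dropped (sum over which currently-grounded one goes next):
  1 to go: {5} 1
  2 to go: {3,5} 1  {4,5} 1
  3 to go: {2,4,5} 1  {3,4,5} 2
  4 to go: {1,2,4,5} 1  {2,3,4,5} 3
  if 0:s drops first: 4 orders

4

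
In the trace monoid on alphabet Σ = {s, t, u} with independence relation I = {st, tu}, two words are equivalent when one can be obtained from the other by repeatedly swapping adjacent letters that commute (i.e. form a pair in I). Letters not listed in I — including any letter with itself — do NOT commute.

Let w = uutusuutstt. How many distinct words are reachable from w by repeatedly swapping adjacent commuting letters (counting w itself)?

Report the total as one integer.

330

#0=u has no predecessor
#1=u depends on [0:u]
#2=t has no predecessor
#3=u depends on [1:u]
#4=s depends on [3:u]
#5=u depends on [4:s]
#6=u depends on [5:u]
#7=t depends on [2:t]
#8=s depends on [6:u]
#9=t depends on [7:t]
#10=t depends on [9:t]
sources: [0:u, 2:t]
N(rest) = Σ N(rest − s) over sources s of rest; N(one piece) = 1:
  size 1 → [8]=1  [10]=1
  size 2 → [6,8]=1  [8,10]=2  [9,10]=1
  size 3 → [5,6,8]=1  [6,8,10]=3  [7,9,10]=1  [8,9,10]=3
  size 4 → [2,7,9,10]=1  [4,5,6,8]=1  [5,6,8,10]=4  [6,8,9,10]=6  [7,8,9,10]=4
  size 5 → [2,7,8,9,10]=5  [3,4,5,6,8]=1  [4,5,6,8,10]=5  [5,6,8,9,10]=10  [6,7,8,9,10]=10
  size 6 → [1,3,4,5,6,8]=1  [2,6,7,8,9,10]=15  [3,4,5,6,8,10]=6  [4,5,6,8,9,10]=15  [5,6,7,8,9,10]=20
  size 7 → [0,1,3,4,5,6,8]=1  [1,3,4,5,6,8,10]=7  [2,5,6,7,8,9,10]=35  [3,4,5,6,8,9,10]=21  [4,5,6,7,8,9,10]=35
  size 8 → [0,1,3,4,5,6,8,10]=8  [1,3,4,5,6,8,9,10]=28  [2,4,5,6,7,8,9,10]=70  [3,4,5,6,7,8,9,10]=56
  size 9 → [0,1,3,4,5,6,8,9,10]=36  [1,3,4,5,6,7,8,9,10]=84  [2,3,4,5,6,7,8,9,10]=126
  first=0(u) contributes 210
  first=2(t) contributes 120
|[w]| = 330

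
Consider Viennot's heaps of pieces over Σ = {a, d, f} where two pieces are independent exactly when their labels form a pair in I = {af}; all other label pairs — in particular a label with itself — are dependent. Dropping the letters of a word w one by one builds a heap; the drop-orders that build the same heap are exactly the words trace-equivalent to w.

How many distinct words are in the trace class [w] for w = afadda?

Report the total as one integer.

piece 0:a — minimal
piece 1:f — minimal
piece 2:a rests on {0:a}
piece 3:d rests on {1:f, 2:a}
piece 4:d rests on {3:d}
piece 5:a rests on {4:d}
minimal pieces: {0:a, 1:f}
ways to finish when only these pieces remain (= sum over removing one remaining piece with nothing left below it):
  1 left: {5}→1
  2 left: {4,5}→1
  3 left: {3,4,5}→1
  4 left: {1,3,4,5}→1  {2,3,4,5}→1
  placing 0:a first → 2 extensions
  placing 1:f first → 1 extensions
total linear extensions = 3

3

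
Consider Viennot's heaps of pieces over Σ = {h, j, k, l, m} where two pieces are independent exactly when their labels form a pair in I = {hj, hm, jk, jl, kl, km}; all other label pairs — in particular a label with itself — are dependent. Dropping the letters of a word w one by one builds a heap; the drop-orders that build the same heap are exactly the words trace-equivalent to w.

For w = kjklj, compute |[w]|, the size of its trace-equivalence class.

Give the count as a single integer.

0(k) covers ∅
1(j) covers ∅
2(k) covers 0:k
3(l) covers ∅
4(j) covers 1:j
floor of heap: 0:k, 1:j, 3:l
completions by unplaced set U, small U first (add the entries for U minus each lowest piece of U):
  |U|=1: {2}:1  {3}:1  {4}:1
  |U|=2: {0,2}:1  {1,4}:1  {2,3}:2  {2,4}:2  {3,4}:2
  |U|=3: {0,2,3}:3  {0,2,4}:3  {1,2,4}:3  {1,3,4}:3  {2,3,4}:6
  start at 0(k): 12
  start at 1(j): 12
  start at 3(l): 6
sum over floor = 30

30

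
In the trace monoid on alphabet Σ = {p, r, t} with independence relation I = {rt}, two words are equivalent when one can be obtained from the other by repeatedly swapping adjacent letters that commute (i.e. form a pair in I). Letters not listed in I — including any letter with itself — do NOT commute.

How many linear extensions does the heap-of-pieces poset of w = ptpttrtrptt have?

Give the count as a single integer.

10

piece 0:p — minimal
piece 1:t rests on {0:p}
piece 2:p rests on {1:t}
piece 3:t rests on {2:p}
piece 4:t rests on {3:t}
piece 5:r rests on {2:p}
piece 6:t rests on {4:t}
piece 7:r rests on {5:r}
piece 8:p rests on {6:t, 7:r}
piece 9:t rests on {8:p}
piece 10:t rests on {9:t}
minimal pieces: {0:p}
ways to finish when only these pieces remain (= sum over removing one remaining piece with nothing left below it):
  1 left: {10}→1
  2 left: {9,10}→1
  3 left: {8,9,10}→1
  4 left: {6,8,9,10}→1  {7,8,9,10}→1
  5 left: {4,6,8,9,10}→1  {5,7,8,9,10}→1  {6,7,8,9,10}→2
  6 left: {3,4,6,8,9,10}→1  {4,6,7,8,9,10}→3  {5,6,7,8,9,10}→3
  7 left: {3,4,6,7,8,9,10}→4  {4,5,6,7,8,9,10}→6
  8 left: {3,4,5,6,7,8,9,10}→10
  9 left: {2,3,4,5,6,7,8,9,10}→10
  placing 0:p first → 10 extensions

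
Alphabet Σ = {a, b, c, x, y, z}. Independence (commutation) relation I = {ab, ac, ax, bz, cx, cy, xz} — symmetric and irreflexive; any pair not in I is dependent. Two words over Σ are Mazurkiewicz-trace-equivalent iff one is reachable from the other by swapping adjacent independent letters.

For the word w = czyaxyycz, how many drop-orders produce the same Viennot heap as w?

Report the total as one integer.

drop 0:c onto floor
drop 1:z onto {0:c}
drop 2:y onto {1:z}
drop 3:a onto {2:y}
drop 4:x onto {2:y}
drop 5:y onto {3:a, 4:x}
drop 6:y onto {5:y}
drop 7:c onto {1:z}
drop 8:z onto {6:y, 7:c}
ground layer = {0:c}
drop-orders for the pieces not yet dropped (sum over which currently-grounded one goes next):
  1 to go: {8} 1
  2 to go: {6,8} 1  {7,8} 1
  3 to go: {5,6,8} 1  {6,7,8} 2
  4 to go: {3,5,6,8} 1  {4,5,6,8} 1  {5,6,7,8} 3
  5 to go: {3,4,5,6,8} 2  {3,5,6,7,8} 4  {4,5,6,7,8} 4
  6 to go: {2,3,4,5,6,8} 2  {3,4,5,6,7,8} 10
  7 to go: {2,3,4,5,6,7,8} 12
  if 0:c drops first: 12 orders

12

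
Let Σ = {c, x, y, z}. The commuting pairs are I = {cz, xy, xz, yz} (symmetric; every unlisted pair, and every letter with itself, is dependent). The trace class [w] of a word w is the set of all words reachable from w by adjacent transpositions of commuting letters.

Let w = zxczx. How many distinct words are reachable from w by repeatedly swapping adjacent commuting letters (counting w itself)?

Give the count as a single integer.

drop 0:z onto floor
drop 1:x onto floor
drop 2:c onto {1:x}
drop 3:z onto {0:z}
drop 4:x onto {2:c}
ground layer = {0:z, 1:x}
drop-orders for the pieces not yet dropped (sum over which currently-grounded one goes next):
  1 to go: {3} 1  {4} 1
  2 to go: {0,3} 1  {2,4} 1  {3,4} 2
  3 to go: {0,3,4} 3  {1,2,4} 1  {2,3,4} 3
  if 0:z drops first: 4 orders
  if 1:x drops first: 6 orders
heap linearizations: 10

10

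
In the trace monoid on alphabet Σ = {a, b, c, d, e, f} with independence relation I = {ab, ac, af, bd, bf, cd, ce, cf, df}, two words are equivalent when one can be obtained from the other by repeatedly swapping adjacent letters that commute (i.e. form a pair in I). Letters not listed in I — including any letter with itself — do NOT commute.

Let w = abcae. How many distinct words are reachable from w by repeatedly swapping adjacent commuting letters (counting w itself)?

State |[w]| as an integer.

0(a) covers ∅
1(b) covers ∅
2(c) covers 1:b
3(a) covers 0:a
4(e) covers 1:b, 3:a
floor of heap: 0:a, 1:b
completions by unplaced set U, small U first (add the entries for U minus each lowest piece of U):
  |U|=1: {2}:1  {4}:1
  |U|=2: {2,4}:2  {3,4}:1
  |U|=3: {0,3,4}:1  {1,2,4}:2  {2,3,4}:3
  start at 0(a): 5
  start at 1(b): 4
sum over floor = 9

9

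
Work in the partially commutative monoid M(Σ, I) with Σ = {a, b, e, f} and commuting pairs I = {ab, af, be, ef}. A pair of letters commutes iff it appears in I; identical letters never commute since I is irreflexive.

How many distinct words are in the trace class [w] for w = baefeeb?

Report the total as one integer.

35

#0=b has no predecessor
#1=a has no predecessor
#2=e depends on [1:a]
#3=f depends on [0:b]
#4=e depends on [2:e]
#5=e depends on [4:e]
#6=b depends on [3:f]
sources: [0:b, 1:a]
N(rest) = Σ N(rest − s) over sources s of rest; N(one piece) = 1:
  size 1 → [5]=1  [6]=1
  size 2 → [3,6]=1  [4,5]=1  [5,6]=2
  size 3 → [0,3,6]=1  [2,4,5]=1  [3,5,6]=3  [4,5,6]=3
  size 4 → [0,3,5,6]=4  [1,2,4,5]=1  [2,4,5,6]=4  [3,4,5,6]=6
  size 5 → [0,3,4,5,6]=10  [1,2,4,5,6]=5  [2,3,4,5,6]=10
  first=0(b) contributes 15
  first=1(a) contributes 20
|[w]| = 35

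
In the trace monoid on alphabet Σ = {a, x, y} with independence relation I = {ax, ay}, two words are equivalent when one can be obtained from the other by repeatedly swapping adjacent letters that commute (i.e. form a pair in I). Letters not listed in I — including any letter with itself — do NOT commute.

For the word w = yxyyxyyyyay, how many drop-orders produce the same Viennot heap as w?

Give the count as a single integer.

0(y) covers ∅
1(x) covers 0:y
2(y) covers 1:x
3(y) covers 2:y
4(x) covers 3:y
5(y) covers 4:x
6(y) covers 5:y
7(y) covers 6:y
8(y) covers 7:y
9(a) covers ∅
10(y) covers 8:y
floor of heap: 0:y, 9:a
completions by unplaced set U, small U first (add the entries for U minus each lowest piece of U):
  |U|=1: {9}:1  {10}:1
  |U|=2: {8,10}:1  {9,10}:2
  |U|=3: {7,8,10}:1  {8,9,10}:3
  |U|=4: {6,7,8,10}:1  {7,8,9,10}:4
  |U|=5: {5,6,7,8,10}:1  {6,7,8,9,10}:5
  |U|=6: {4,5,6,7,8,10}:1  {5,6,7,8,9,10}:6
  |U|=7: {3,4,5,6,7,8,10}:1  {4,5,6,7,8,9,10}:7
  |U|=8: {2,3,4,5,6,7,8,10}:1  {3,4,5,6,7,8,9,10}:8
  |U|=9: {1,2,3,4,5,6,7,8,10}:1  {2,3,4,5,6,7,8,9,10}:9
  start at 0(y): 10
  start at 9(a): 1
sum over floor = 11

11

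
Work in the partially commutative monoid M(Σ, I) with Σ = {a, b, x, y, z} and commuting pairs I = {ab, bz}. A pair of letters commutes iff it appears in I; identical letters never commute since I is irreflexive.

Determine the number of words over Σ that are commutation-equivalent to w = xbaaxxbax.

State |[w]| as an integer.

piece 0:x — minimal
piece 1:b rests on {0:x}
piece 2:a rests on {0:x}
piece 3:a rests on {2:a}
piece 4:x rests on {1:b, 3:a}
piece 5:x rests on {4:x}
piece 6:b rests on {5:x}
piece 7:a rests on {5:x}
piece 8:x rests on {6:b, 7:a}
minimal pieces: {0:x}
ways to finish when only these pieces remain (= sum over removing one remaining piece with nothing left below it):
  1 left: {8}→1
  2 left: {6,8}→1  {7,8}→1
  3 left: {6,7,8}→2
  4 left: {5,6,7,8}→2
  5 left: {4,5,6,7,8}→2
  6 left: {1,4,5,6,7,8}→2  {3,4,5,6,7,8}→2
  7 left: {1,3,4,5,6,7,8}→4  {2,3,4,5,6,7,8}→2
  placing 0:x first → 6 extensions

6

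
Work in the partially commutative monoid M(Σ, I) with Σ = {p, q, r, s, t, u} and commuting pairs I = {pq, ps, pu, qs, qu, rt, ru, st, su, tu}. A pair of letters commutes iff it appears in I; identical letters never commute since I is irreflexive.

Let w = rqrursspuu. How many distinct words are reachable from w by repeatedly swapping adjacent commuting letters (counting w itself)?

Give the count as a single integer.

360

piece 0:r — minimal
piece 1:q rests on {0:r}
piece 2:r rests on {1:q}
piece 3:u — minimal
piece 4:r rests on {2:r}
piece 5:s rests on {4:r}
piece 6:s rests on {5:s}
piece 7:p rests on {4:r}
piece 8:u rests on {3:u}
piece 9:u rests on {8:u}
minimal pieces: {0:r, 3:u}
ways to finish when only these pieces remain (= sum over removing one remaining piece with nothing left below it):
  1 left: {6}→1  {7}→1  {9}→1
  2 left: {5,6}→1  {6,7}→2  {6,9}→2  {7,9}→2  {8,9}→1
  3 left: {3,8,9}→1  {5,6,7}→3  {5,6,9}→3  {6,7,9}→6  {6,8,9}→3  {7,8,9}→3
  4 left: {3,6,8,9}→4  {3,7,8,9}→4  {4,5,6,7}→3  {5,6,7,9}→12  {5,6,8,9}→6  {6,7,8,9}→12
  5 left: {2,4,5,6,7}→3  {3,5,6,8,9}→10  {3,6,7,8,9}→20  {4,5,6,7,9}→15  {5,6,7,8,9}→30
  6 left: {1,2,4,5,6,7}→3  {2,4,5,6,7,9}→18  {3,5,6,7,8,9}→60  {4,5,6,7,8,9}→45
  7 left: {0,1,2,4,5,6,7}→3  {1,2,4,5,6,7,9}→21  {2,4,5,6,7,8,9}→63  {3,4,5,6,7,8,9}→105
  8 left: {0,1,2,4,5,6,7,9}→24  {1,2,4,5,6,7,8,9}→84  {2,3,4,5,6,7,8,9}→168
  placing 0:r first → 252 extensions
  placing 3:u first → 108 extensions
total linear extensions = 360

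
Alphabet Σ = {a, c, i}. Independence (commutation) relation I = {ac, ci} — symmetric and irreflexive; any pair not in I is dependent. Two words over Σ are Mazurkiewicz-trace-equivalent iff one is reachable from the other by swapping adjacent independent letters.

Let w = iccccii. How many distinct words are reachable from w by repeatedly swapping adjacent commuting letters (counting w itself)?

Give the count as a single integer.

35

0(i) covers ∅
1(c) covers ∅
2(c) covers 1:c
3(c) covers 2:c
4(c) covers 3:c
5(i) covers 0:i
6(i) covers 5:i
floor of heap: 0:i, 1:c
completions by unplaced set U, small U first (add the entries for U minus each lowest piece of U):
  |U|=1: {4}:1  {6}:1
  |U|=2: {3,4}:1  {4,6}:2  {5,6}:1
  |U|=3: {0,5,6}:1  {2,3,4}:1  {3,4,6}:3  {4,5,6}:3
  |U|=4: {0,4,5,6}:4  {1,2,3,4}:1  {2,3,4,6}:4  {3,4,5,6}:6
  |U|=5: {0,3,4,5,6}:10  {1,2,3,4,6}:5  {2,3,4,5,6}:10
  start at 0(i): 15
  start at 1(c): 20
sum over floor = 35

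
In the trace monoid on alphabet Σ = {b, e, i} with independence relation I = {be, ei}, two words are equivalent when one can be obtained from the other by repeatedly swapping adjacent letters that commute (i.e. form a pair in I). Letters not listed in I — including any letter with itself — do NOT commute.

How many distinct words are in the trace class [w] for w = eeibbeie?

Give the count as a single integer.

drop 0:e onto floor
drop 1:e onto {0:e}
drop 2:i onto floor
drop 3:b onto {2:i}
drop 4:b onto {3:b}
drop 5:e onto {1:e}
drop 6:i onto {4:b}
drop 7:e onto {5:e}
ground layer = {0:e, 2:i}
drop-orders for the pieces not yet dropped (sum over which currently-grounded one goes next):
  1 to go: {6} 1  {7} 1
  2 to go: {4,6} 1  {5,7} 1  {6,7} 2
  3 to go: {1,5,7} 1  {3,4,6} 1  {4,6,7} 3  {5,6,7} 3
  4 to go: {0,1,5,7} 1  {1,5,6,7} 4  {2,3,4,6} 1  {3,4,6,7} 4  {4,5,6,7} 6
  5 to go: {0,1,5,6,7} 5  {1,4,5,6,7} 10  {2,3,4,6,7} 5  {3,4,5,6,7} 10
  6 to go: {0,1,4,5,6,7} 15  {1,3,4,5,6,7} 20  {2,3,4,5,6,7} 15
  if 0:e drops first: 35 orders
  if 2:i drops first: 35 orders
heap linearizations: 70

70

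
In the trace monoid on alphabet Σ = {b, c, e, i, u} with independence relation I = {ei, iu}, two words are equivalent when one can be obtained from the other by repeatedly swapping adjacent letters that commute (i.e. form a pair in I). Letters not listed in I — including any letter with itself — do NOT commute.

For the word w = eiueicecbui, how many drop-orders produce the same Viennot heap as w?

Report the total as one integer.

piece 0:e — minimal
piece 1:i — minimal
piece 2:u rests on {0:e}
piece 3:e rests on {2:u}
piece 4:i rests on {1:i}
piece 5:c rests on {3:e, 4:i}
piece 6:e rests on {5:c}
piece 7:c rests on {6:e}
piece 8:b rests on {7:c}
piece 9:u rests on {8:b}
piece 10:i rests on {8:b}
minimal pieces: {0:e, 1:i}
ways to finish when only these pieces remain (= sum over removing one remaining piece with nothing left below it):
  1 left: {9}→1  {10}→1
  2 left: {9,10}→2
  3 left: {8,9,10}→2
  4 left: {7,8,9,10}→2
  5 left: {6,7,8,9,10}→2
  6 left: {5,6,7,8,9,10}→2
  7 left: {3,5,6,7,8,9,10}→2  {4,5,6,7,8,9,10}→2
  8 left: {1,4,5,6,7,8,9,10}→2  {2,3,5,6,7,8,9,10}→2  {3,4,5,6,7,8,9,10}→4
  9 left: {0,2,3,5,6,7,8,9,10}→2  {1,3,4,5,6,7,8,9,10}→6  {2,3,4,5,6,7,8,9,10}→6
  placing 0:e first → 12 extensions
  placing 1:i first → 8 extensions
total linear extensions = 20

20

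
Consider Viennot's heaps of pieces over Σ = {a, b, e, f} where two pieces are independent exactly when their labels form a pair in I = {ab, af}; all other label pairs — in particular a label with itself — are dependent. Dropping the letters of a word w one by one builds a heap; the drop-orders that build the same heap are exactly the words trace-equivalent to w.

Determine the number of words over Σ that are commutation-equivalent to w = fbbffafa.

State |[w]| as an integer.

0(f) covers ∅
1(b) covers 0:f
2(b) covers 1:b
3(f) covers 2:b
4(f) covers 3:f
5(a) covers ∅
6(f) covers 4:f
7(a) covers 5:a
floor of heap: 0:f, 5:a
completions by unplaced set U, small U first (add the entries for U minus each lowest piece of U):
  |U|=1: {6}:1  {7}:1
  |U|=2: {4,6}:1  {5,7}:1  {6,7}:2
  |U|=3: {3,4,6}:1  {4,6,7}:3  {5,6,7}:3
  |U|=4: {2,3,4,6}:1  {3,4,6,7}:4  {4,5,6,7}:6
  |U|=5: {1,2,3,4,6}:1  {2,3,4,6,7}:5  {3,4,5,6,7}:10
  |U|=6: {0,1,2,3,4,6}:1  {1,2,3,4,6,7}:6  {2,3,4,5,6,7}:15
  start at 0(f): 21
  start at 5(a): 7
sum over floor = 28

28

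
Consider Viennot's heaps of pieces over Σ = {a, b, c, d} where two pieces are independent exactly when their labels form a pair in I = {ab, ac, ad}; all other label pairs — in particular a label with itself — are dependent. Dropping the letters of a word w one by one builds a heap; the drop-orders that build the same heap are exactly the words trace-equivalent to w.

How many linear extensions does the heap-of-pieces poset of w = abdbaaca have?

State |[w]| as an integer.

0(a) covers ∅
1(b) covers ∅
2(d) covers 1:b
3(b) covers 2:d
4(a) covers 0:a
5(a) covers 4:a
6(c) covers 3:b
7(a) covers 5:a
floor of heap: 0:a, 1:b
completions by unplaced set U, small U first (add the entries for U minus each lowest piece of U):
  |U|=1: {6}:1  {7}:1
  |U|=2: {3,6}:1  {5,7}:1  {6,7}:2
  |U|=3: {2,3,6}:1  {3,6,7}:3  {4,5,7}:1  {5,6,7}:3
  |U|=4: {0,4,5,7}:1  {1,2,3,6}:1  {2,3,6,7}:4  {3,5,6,7}:6  {4,5,6,7}:4
  |U|=5: {0,4,5,6,7}:5  {1,2,3,6,7}:5  {2,3,5,6,7}:10  {3,4,5,6,7}:10
  |U|=6: {0,3,4,5,6,7}:15  {1,2,3,5,6,7}:15  {2,3,4,5,6,7}:20
  start at 0(a): 35
  start at 1(b): 35
sum over floor = 70

70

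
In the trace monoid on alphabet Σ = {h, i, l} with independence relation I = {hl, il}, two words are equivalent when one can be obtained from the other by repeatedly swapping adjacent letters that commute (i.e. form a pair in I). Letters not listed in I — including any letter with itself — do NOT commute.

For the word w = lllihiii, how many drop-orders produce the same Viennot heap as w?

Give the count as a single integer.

piece 0:l — minimal
piece 1:l rests on {0:l}
piece 2:l rests on {1:l}
piece 3:i — minimal
piece 4:h rests on {3:i}
piece 5:i rests on {4:h}
piece 6:i rests on {5:i}
piece 7:i rests on {6:i}
minimal pieces: {0:l, 3:i}
ways to finish when only these pieces remain (= sum over removing one remaining piece with nothing left below it):
  1 left: {2}→1  {7}→1
  2 left: {1,2}→1  {2,7}→2  {6,7}→1
  3 left: {0,1,2}→1  {1,2,7}→3  {2,6,7}→3  {5,6,7}→1
  4 left: {0,1,2,7}→4  {1,2,6,7}→6  {2,5,6,7}→4  {4,5,6,7}→1
  5 left: {0,1,2,6,7}→10  {1,2,5,6,7}→10  {2,4,5,6,7}→5  {3,4,5,6,7}→1
  6 left: {0,1,2,5,6,7}→20  {1,2,4,5,6,7}→15  {2,3,4,5,6,7}→6
  placing 0:l first → 21 extensions
  placing 3:i first → 35 extensions
total linear extensions = 56

56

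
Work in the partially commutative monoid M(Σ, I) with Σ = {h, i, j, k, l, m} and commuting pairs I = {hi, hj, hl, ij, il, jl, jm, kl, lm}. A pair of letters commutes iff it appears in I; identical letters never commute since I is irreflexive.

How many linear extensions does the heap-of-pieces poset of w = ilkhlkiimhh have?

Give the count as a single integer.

55

piece 0:i — minimal
piece 1:l — minimal
piece 2:k rests on {0:i}
piece 3:h rests on {2:k}
piece 4:l rests on {1:l}
piece 5:k rests on {3:h}
piece 6:i rests on {5:k}
piece 7:i rests on {6:i}
piece 8:m rests on {7:i}
piece 9:h rests on {8:m}
piece 10:h rests on {9:h}
minimal pieces: {0:i, 1:l}
ways to finish when only these pieces remain (= sum over removing one remaining piece with nothing left below it):
  1 left: {4}→1  {10}→1
  2 left: {1,4}→1  {4,10}→2  {9,10}→1
  3 left: {1,4,10}→3  {4,9,10}→3  {8,9,10}→1
  4 left: {1,4,9,10}→6  {4,8,9,10}→4  {7,8,9,10}→1
  5 left: {1,4,8,9,10}→10  {4,7,8,9,10}→5  {6,7,8,9,10}→1
  6 left: {1,4,7,8,9,10}→15  {4,6,7,8,9,10}→6  {5,6,7,8,9,10}→1
  7 left: {1,4,6,7,8,9,10}→21  {3,5,6,7,8,9,10}→1  {4,5,6,7,8,9,10}→7
  8 left: {1,4,5,6,7,8,9,10}→28  {2,3,5,6,7,8,9,10}→1  {3,4,5,6,7,8,9,10}→8
  9 left: {0,2,3,5,6,7,8,9,10}→1  {1,3,4,5,6,7,8,9,10}→36  {2,3,4,5,6,7,8,9,10}→9
  placing 0:i first → 45 extensions
  placing 1:l first → 10 extensions
total linear extensions = 55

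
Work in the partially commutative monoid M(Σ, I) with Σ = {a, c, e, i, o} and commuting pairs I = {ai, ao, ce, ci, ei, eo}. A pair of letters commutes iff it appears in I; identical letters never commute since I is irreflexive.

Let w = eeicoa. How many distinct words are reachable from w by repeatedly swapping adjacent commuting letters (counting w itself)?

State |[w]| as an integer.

35

0(e) covers ∅
1(e) covers 0:e
2(i) covers ∅
3(c) covers ∅
4(o) covers 2:i, 3:c
5(a) covers 1:e, 3:c
floor of heap: 0:e, 2:i, 3:c
completions by unplaced set U, small U first (add the entries for U minus each lowest piece of U):
  |U|=1: {4}:1  {5}:1
  |U|=2: {1,5}:1  {2,4}:1  {4,5}:2
  |U|=3: {0,1,5}:1  {1,4,5}:3  {2,4,5}:3  {3,4,5}:2
  |U|=4: {0,1,4,5}:4  {1,2,4,5}:6  {1,3,4,5}:5  {2,3,4,5}:5
  start at 0(e): 16
  start at 2(i): 9
  start at 3(c): 10
sum over floor = 35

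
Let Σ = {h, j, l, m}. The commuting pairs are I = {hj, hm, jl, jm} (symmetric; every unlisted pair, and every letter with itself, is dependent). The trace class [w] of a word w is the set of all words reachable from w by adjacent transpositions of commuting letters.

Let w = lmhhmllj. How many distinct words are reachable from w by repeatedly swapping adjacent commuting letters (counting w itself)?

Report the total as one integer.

drop 0:l onto floor
drop 1:m onto {0:l}
drop 2:h onto {0:l}
drop 3:h onto {2:h}
drop 4:m onto {1:m}
drop 5:l onto {3:h, 4:m}
drop 6:l onto {5:l}
drop 7:j onto floor
ground layer = {0:l, 7:j}
drop-orders for the pieces not yet dropped (sum over which currently-grounded one goes next):
  1 to go: {6} 1  {7} 1
  2 to go: {5,6} 1  {6,7} 2
  3 to go: {3,5,6} 1  {4,5,6} 1  {5,6,7} 3
  4 to go: {1,4,5,6} 1  {2,3,5,6} 1  {3,4,5,6} 2  {3,5,6,7} 4  {4,5,6,7} 4
  5 to go: {1,3,4,5,6} 3  {1,4,5,6,7} 5  {2,3,4,5,6} 3  {2,3,5,6,7} 5  {3,4,5,6,7} 10
  6 to go: {1,2,3,4,5,6} 6  {1,3,4,5,6,7} 18  {2,3,4,5,6,7} 18
  if 0:l drops first: 42 orders
  if 7:j drops first: 6 orders
heap linearizations: 48

48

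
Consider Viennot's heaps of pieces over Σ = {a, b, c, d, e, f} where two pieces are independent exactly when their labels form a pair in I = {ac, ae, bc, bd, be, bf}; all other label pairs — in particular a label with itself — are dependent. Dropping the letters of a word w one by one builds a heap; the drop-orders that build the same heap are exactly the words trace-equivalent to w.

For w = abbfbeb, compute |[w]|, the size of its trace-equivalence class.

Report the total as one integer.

#0=a has no predecessor
#1=b depends on [0:a]
#2=b depends on [1:b]
#3=f depends on [0:a]
#4=b depends on [2:b]
#5=e depends on [3:f]
#6=b depends on [4:b]
sources: [0:a]
N(rest) = Σ N(rest − s) over sources s of rest; N(one piece) = 1:
  size 1 → [5]=1  [6]=1
  size 2 → [3,5]=1  [4,6]=1  [5,6]=2
  size 3 → [2,4,6]=1  [3,5,6]=3  [4,5,6]=3
  size 4 → [1,2,4,6]=1  [2,4,5,6]=4  [3,4,5,6]=6
  size 5 → [1,2,4,5,6]=5  [2,3,4,5,6]=10
  first=0(a) contributes 15

15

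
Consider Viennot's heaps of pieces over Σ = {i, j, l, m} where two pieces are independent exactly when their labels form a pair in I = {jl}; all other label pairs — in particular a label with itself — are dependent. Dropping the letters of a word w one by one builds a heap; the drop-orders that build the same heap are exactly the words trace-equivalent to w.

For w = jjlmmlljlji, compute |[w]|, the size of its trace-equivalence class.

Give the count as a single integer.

0(j) covers ∅
1(j) covers 0:j
2(l) covers ∅
3(m) covers 1:j, 2:l
4(m) covers 3:m
5(l) covers 4:m
6(l) covers 5:l
7(j) covers 4:m
8(l) covers 6:l
9(j) covers 7:j
10(i) covers 8:l, 9:j
floor of heap: 0:j, 2:l
completions by unplaced set U, small U first (add the entries for U minus each lowest piece of U):
  |U|=1: {10}:1
  |U|=2: {8,10}:1  {9,10}:1
  |U|=3: {6,8,10}:1  {7,9,10}:1  {8,9,10}:2
  |U|=4: {5,6,8,10}:1  {6,8,9,10}:3  {7,8,9,10}:3
  |U|=5: {5,6,8,9,10}:4  {6,7,8,9,10}:6
  |U|=6: {5,6,7,8,9,10}:10
  |U|=7: {4,5,6,7,8,9,10}:10
  |U|=8: {3,4,5,6,7,8,9,10}:10
  |U|=9: {1,3,4,5,6,7,8,9,10}:10  {2,3,4,5,6,7,8,9,10}:10
  start at 0(j): 20
  start at 2(l): 10
sum over floor = 30

30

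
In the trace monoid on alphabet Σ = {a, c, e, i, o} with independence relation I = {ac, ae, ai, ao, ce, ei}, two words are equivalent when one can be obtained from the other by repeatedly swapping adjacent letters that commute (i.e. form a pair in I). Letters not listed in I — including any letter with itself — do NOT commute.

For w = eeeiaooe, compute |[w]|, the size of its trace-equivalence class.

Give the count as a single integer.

32

#0=e has no predecessor
#1=e depends on [0:e]
#2=e depends on [1:e]
#3=i has no predecessor
#4=a has no predecessor
#5=o depends on [2:e, 3:i]
#6=o depends on [5:o]
#7=e depends on [6:o]
sources: [0:e, 3:i, 4:a]
N(rest) = Σ N(rest − s) over sources s of rest; N(one piece) = 1:
  size 1 → [4]=1  [7]=1
  size 2 → [4,7]=2  [6,7]=1
  size 3 → [4,6,7]=3  [5,6,7]=1
  size 4 → [2,5,6,7]=1  [3,5,6,7]=1  [4,5,6,7]=4
  size 5 → [1,2,5,6,7]=1  [2,3,5,6,7]=2  [2,4,5,6,7]=5  [3,4,5,6,7]=5
  size 6 → [0,1,2,5,6,7]=1  [1,2,3,5,6,7]=3  [1,2,4,5,6,7]=6  [2,3,4,5,6,7]=12
  first=0(e) contributes 21
  first=3(i) contributes 7
  first=4(a) contributes 4
|[w]| = 32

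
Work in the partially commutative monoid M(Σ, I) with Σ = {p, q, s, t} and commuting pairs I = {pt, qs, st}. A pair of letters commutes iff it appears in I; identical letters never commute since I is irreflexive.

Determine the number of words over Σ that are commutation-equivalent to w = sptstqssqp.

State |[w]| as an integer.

105

#0=s has no predecessor
#1=p depends on [0:s]
#2=t has no predecessor
#3=s depends on [1:p]
#4=t depends on [2:t]
#5=q depends on [1:p, 4:t]
#6=s depends on [3:s]
#7=s depends on [6:s]
#8=q depends on [5:q]
#9=p depends on [7:s, 8:q]
sources: [0:s, 2:t]
N(rest) = Σ N(rest − s) over sources s of rest; N(one piece) = 1:
  size 1 → [9]=1
  size 2 → [7,9]=1  [8,9]=1
  size 3 → [5,8,9]=1  [6,7,9]=1  [7,8,9]=2
  size 4 → [3,6,7,9]=1  [4,5,8,9]=1  [5,7,8,9]=3  [6,7,8,9]=3
  size 5 → [2,4,5,8,9]=1  [3,6,7,8,9]=4  [4,5,7,8,9]=4  [5,6,7,8,9]=6
  size 6 → [2,4,5,7,8,9]=5  [3,5,6,7,8,9]=10  [4,5,6,7,8,9]=10
  size 7 → [1,3,5,6,7,8,9]=10  [2,4,5,6,7,8,9]=15  [3,4,5,6,7,8,9]=20
  size 8 → [0,1,3,5,6,7,8,9]=10  [1,3,4,5,6,7,8,9]=30  [2,3,4,5,6,7,8,9]=35
  first=0(s) contributes 65
  first=2(t) contributes 40
|[w]| = 105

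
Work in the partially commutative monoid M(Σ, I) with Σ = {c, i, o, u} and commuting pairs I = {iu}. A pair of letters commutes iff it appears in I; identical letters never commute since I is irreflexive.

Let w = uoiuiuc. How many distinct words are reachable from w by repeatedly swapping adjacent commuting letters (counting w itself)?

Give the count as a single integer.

6

#0=u has no predecessor
#1=o depends on [0:u]
#2=i depends on [1:o]
#3=u depends on [1:o]
#4=i depends on [2:i]
#5=u depends on [3:u]
#6=c depends on [4:i, 5:u]
sources: [0:u]
N(rest) = Σ N(rest − s) over sources s of rest; N(one piece) = 1:
  size 1 → [6]=1
  size 2 → [4,6]=1  [5,6]=1
  size 3 → [2,4,6]=1  [3,5,6]=1  [4,5,6]=2
  size 4 → [2,4,5,6]=3  [3,4,5,6]=3
  size 5 → [2,3,4,5,6]=6
  first=0(u) contributes 6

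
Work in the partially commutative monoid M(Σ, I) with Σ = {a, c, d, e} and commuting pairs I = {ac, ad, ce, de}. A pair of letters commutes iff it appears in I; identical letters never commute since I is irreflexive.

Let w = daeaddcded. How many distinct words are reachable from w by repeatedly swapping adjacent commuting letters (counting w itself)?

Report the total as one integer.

#0=d has no predecessor
#1=a has no predecessor
#2=e depends on [1:a]
#3=a depends on [2:e]
#4=d depends on [0:d]
#5=d depends on [4:d]
#6=c depends on [5:d]
#7=d depends on [6:c]
#8=e depends on [3:a]
#9=d depends on [7:d]
sources: [0:d, 1:a]
N(rest) = Σ N(rest − s) over sources s of rest; N(one piece) = 1:
  size 1 → [8]=1  [9]=1
  size 2 → [3,8]=1  [7,9]=1  [8,9]=2
  size 3 → [2,3,8]=1  [3,8,9]=3  [6,7,9]=1  [7,8,9]=3
  size 4 → [1,2,3,8]=1  [2,3,8,9]=4  [3,7,8,9]=6  [5,6,7,9]=1  [6,7,8,9]=4
  size 5 → [1,2,3,8,9]=5  [2,3,7,8,9]=10  [3,6,7,8,9]=10  [4,5,6,7,9]=1  [5,6,7,8,9]=5
  size 6 → [0,4,5,6,7,9]=1  [1,2,3,7,8,9]=15  [2,3,6,7,8,9]=20  [3,5,6,7,8,9]=15  [4,5,6,7,8,9]=6
  size 7 → [0,4,5,6,7,8,9]=7  [1,2,3,6,7,8,9]=35  [2,3,5,6,7,8,9]=35  [3,4,5,6,7,8,9]=21
  size 8 → [0,3,4,5,6,7,8,9]=28  [1,2,3,5,6,7,8,9]=70  [2,3,4,5,6,7,8,9]=56
  first=0(d) contributes 126
  first=1(a) contributes 84
|[w]| = 210

210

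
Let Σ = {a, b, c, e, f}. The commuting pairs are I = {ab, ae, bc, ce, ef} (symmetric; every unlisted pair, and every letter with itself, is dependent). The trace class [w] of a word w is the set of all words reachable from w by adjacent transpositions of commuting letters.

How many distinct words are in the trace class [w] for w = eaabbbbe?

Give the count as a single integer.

28

piece 0:e — minimal
piece 1:a — minimal
piece 2:a rests on {1:a}
piece 3:b rests on {0:e}
piece 4:b rests on {3:b}
piece 5:b rests on {4:b}
piece 6:b rests on {5:b}
piece 7:e rests on {6:b}
minimal pieces: {0:e, 1:a}
ways to finish when only these pieces remain (= sum over removing one remaining piece with nothing left below it):
  1 left: {2}→1  {7}→1
  2 left: {1,2}→1  {2,7}→2  {6,7}→1
  3 left: {1,2,7}→3  {2,6,7}→3  {5,6,7}→1
  4 left: {1,2,6,7}→6  {2,5,6,7}→4  {4,5,6,7}→1
  5 left: {1,2,5,6,7}→10  {2,4,5,6,7}→5  {3,4,5,6,7}→1
  6 left: {0,3,4,5,6,7}→1  {1,2,4,5,6,7}→15  {2,3,4,5,6,7}→6
  placing 0:e first → 21 extensions
  placing 1:a first → 7 extensions
total linear extensions = 28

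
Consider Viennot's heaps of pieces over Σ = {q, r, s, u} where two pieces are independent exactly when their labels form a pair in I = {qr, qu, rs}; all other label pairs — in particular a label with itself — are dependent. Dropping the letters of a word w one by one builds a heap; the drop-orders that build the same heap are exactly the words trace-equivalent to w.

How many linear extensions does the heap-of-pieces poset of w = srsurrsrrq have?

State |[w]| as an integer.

piece 0:s — minimal
piece 1:r — minimal
piece 2:s rests on {0:s}
piece 3:u rests on {1:r, 2:s}
piece 4:r rests on {3:u}
piece 5:r rests on {4:r}
piece 6:s rests on {3:u}
piece 7:r rests on {5:r}
piece 8:r rests on {7:r}
piece 9:q rests on {6:s}
minimal pieces: {0:s, 1:r}
ways to finish when only these pieces remain (= sum over removing one remaining piece with nothing left below it):
  1 left: {8}→1  {9}→1
  2 left: {6,9}→1  {7,8}→1  {8,9}→2
  3 left: {5,7,8}→1  {6,8,9}→3  {7,8,9}→3
  4 left: {4,5,7,8}→1  {5,7,8,9}→4  {6,7,8,9}→6
  5 left: {4,5,7,8,9}→5  {5,6,7,8,9}→10
  6 left: {4,5,6,7,8,9}→15
  7 left: {3,4,5,6,7,8,9}→15
  8 left: {1,3,4,5,6,7,8,9}→15  {2,3,4,5,6,7,8,9}→15
  placing 0:s first → 30 extensions
  placing 1:r first → 15 extensions
total linear extensions = 45

45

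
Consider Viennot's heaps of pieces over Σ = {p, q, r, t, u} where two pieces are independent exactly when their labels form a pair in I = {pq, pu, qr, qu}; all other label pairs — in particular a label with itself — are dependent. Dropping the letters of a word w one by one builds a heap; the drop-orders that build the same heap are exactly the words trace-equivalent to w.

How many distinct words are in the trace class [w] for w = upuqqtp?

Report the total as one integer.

30

0(u) covers ∅
1(p) covers ∅
2(u) covers 0:u
3(q) covers ∅
4(q) covers 3:q
5(t) covers 1:p, 2:u, 4:q
6(p) covers 5:t
floor of heap: 0:u, 1:p, 3:q
completions by unplaced set U, small U first (add the entries for U minus each lowest piece of U):
  |U|=1: {6}:1
  |U|=2: {5,6}:1
  |U|=3: {1,5,6}:1  {2,5,6}:1  {4,5,6}:1
  |U|=4: {0,2,5,6}:1  {1,2,5,6}:2  {1,4,5,6}:2  {2,4,5,6}:2  {3,4,5,6}:1
  |U|=5: {0,1,2,5,6}:3  {0,2,4,5,6}:3  {1,2,4,5,6}:6  {1,3,4,5,6}:3  {2,3,4,5,6}:3
  start at 0(u): 12
  start at 1(p): 6
  start at 3(q): 12
sum over floor = 30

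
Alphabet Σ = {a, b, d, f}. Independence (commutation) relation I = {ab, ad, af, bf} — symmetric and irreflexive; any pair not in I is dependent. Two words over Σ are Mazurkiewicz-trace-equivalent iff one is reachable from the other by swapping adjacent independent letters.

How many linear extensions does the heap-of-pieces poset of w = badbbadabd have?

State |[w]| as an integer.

0(b) covers ∅
1(a) covers ∅
2(d) covers 0:b
3(b) covers 2:d
4(b) covers 3:b
5(a) covers 1:a
6(d) covers 4:b
7(a) covers 5:a
8(b) covers 6:d
9(d) covers 8:b
floor of heap: 0:b, 1:a
completions by unplaced set U, small U first (add the entries for U minus each lowest piece of U):
  |U|=1: {7}:1  {9}:1
  |U|=2: {5,7}:1  {7,9}:2  {8,9}:1
  |U|=3: {1,5,7}:1  {5,7,9}:3  {6,8,9}:1  {7,8,9}:3
  |U|=4: {1,5,7,9}:4  {4,6,8,9}:1  {5,7,8,9}:6  {6,7,8,9}:4
  |U|=5: {1,5,7,8,9}:10  {3,4,6,8,9}:1  {4,6,7,8,9}:5  {5,6,7,8,9}:10
  |U|=6: {1,5,6,7,8,9}:20  {2,3,4,6,8,9}:1  {3,4,6,7,8,9}:6  {4,5,6,7,8,9}:15
  |U|=7: {0,2,3,4,6,8,9}:1  {1,4,5,6,7,8,9}:35  {2,3,4,6,7,8,9}:7  {3,4,5,6,7,8,9}:21
  |U|=8: {0,2,3,4,6,7,8,9}:8  {1,3,4,5,6,7,8,9}:56  {2,3,4,5,6,7,8,9}:28
  start at 0(b): 84
  start at 1(a): 36
sum over floor = 120

120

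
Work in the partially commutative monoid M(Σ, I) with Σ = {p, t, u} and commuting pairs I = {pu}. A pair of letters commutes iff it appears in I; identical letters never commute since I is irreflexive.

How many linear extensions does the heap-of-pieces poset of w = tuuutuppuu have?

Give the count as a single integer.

#0=t has no predecessor
#1=u depends on [0:t]
#2=u depends on [1:u]
#3=u depends on [2:u]
#4=t depends on [3:u]
#5=u depends on [4:t]
#6=p depends on [4:t]
#7=p depends on [6:p]
#8=u depends on [5:u]
#9=u depends on [8:u]
sources: [0:t]
N(rest) = Σ N(rest − s) over sources s of rest; N(one piece) = 1:
  size 1 → [7]=1  [9]=1
  size 2 → [6,7]=1  [7,9]=2  [8,9]=1
  size 3 → [5,8,9]=1  [6,7,9]=3  [7,8,9]=3
  size 4 → [5,7,8,9]=4  [6,7,8,9]=6
  size 5 → [5,6,7,8,9]=10
  size 6 → [4,5,6,7,8,9]=10
  size 7 → [3,4,5,6,7,8,9]=10
  size 8 → [2,3,4,5,6,7,8,9]=10
  first=0(t) contributes 10

10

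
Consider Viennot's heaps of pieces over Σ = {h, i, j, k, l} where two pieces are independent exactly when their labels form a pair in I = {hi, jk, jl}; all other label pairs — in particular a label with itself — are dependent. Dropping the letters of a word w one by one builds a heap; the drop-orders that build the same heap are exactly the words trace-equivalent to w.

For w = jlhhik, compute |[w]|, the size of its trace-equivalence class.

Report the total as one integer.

#0=j has no predecessor
#1=l has no predecessor
#2=h depends on [0:j, 1:l]
#3=h depends on [2:h]
#4=i depends on [0:j, 1:l]
#5=k depends on [3:h, 4:i]
sources: [0:j, 1:l]
N(rest) = Σ N(rest − s) over sources s of rest; N(one piece) = 1:
  size 1 → [5]=1
  size 2 → [3,5]=1  [4,5]=1
  size 3 → [2,3,5]=1  [3,4,5]=2
  size 4 → [2,3,4,5]=3
  first=0(j) contributes 3
  first=1(l) contributes 3
|[w]| = 6

6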